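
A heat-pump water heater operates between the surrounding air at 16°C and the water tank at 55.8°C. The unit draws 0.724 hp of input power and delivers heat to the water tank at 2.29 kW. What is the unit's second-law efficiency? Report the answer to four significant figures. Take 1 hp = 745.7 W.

0.5132

Converting, Q̇_H = 2.290 kW = 3.071 hp, so COP_actual = Q̇_H/Ẇ = 3.071/0.7240 = 4.242.
In absolute terms T_C = 289.15 K and T_H = 328.95 K, so ΔT = 39.80 K.
COP_Carnot = T_H/ΔT = 328.95/39.80 = 8.265.
η_II = COP_actual/COP_Carnot = 4.242/8.265 = 0.5132.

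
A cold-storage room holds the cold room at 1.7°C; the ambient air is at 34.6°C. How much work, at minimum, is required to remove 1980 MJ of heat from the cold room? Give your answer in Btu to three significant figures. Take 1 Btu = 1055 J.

In absolute terms T_C = 274.85 K and T_H = 307.75 K, so ΔT = 32.90 K.
The reversible limit is COP_R = T_C/ΔT = 8.354, so W_min = Q_C/COP = Q_C·ΔT/T_C.
W_min = 1980 × 32.90/274.85 = 237.0 MJ = 224700 Btu.

225000 Btu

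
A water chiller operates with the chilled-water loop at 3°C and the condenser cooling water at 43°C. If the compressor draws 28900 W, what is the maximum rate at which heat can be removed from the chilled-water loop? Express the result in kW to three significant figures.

200 kW

In absolute terms T_C = 276.15 K and T_H = 316.15 K, so ΔT = 40.00 K.
COP_Carnot = T_C/ΔT = 276.15/40.00 = 6.904.
Q̇_max = COP_Carnot × Ẇ = 6.904 × 28900 W = 199500 W = 199.5 kW.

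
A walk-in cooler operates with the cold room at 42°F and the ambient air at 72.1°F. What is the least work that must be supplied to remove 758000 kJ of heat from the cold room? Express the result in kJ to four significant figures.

45480 kJ

In absolute terms T_C = 278.71 K and T_H = 295.43 K, so ΔT = 16.72 K.
The reversible limit is COP_R = T_C/ΔT = 16.67, so W_min = Q_C/COP = Q_C·ΔT/T_C.
W_min = 758000 × 16.72/278.71 = 45480 kJ.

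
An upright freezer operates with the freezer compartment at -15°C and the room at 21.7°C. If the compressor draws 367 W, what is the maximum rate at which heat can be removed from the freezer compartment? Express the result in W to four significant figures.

In absolute terms T_C = 258.15 K and T_H = 294.85 K, so ΔT = 36.70 K.
COP_Carnot = T_C/ΔT = 258.15/36.70 = 7.034.
Q̇_max = COP_Carnot × Ẇ = 7.034 × 367.0 W = 2582 W.

2582 W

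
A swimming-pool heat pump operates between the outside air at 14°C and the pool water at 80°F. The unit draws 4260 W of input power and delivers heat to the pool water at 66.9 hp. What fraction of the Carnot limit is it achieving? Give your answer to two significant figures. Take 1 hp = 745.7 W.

0.49

Converting, Q̇_H = 66.90 hp = 49890 W, so COP_actual = Q̇_H/Ẇ = 49890/4260 = 11.71.
In absolute terms T_C = 287.15 K and T_H = 299.82 K, so ΔT = 12.67 K.
COP_Carnot = T_H/ΔT = 299.82/12.67 = 23.67.
η_II = COP_actual/COP_Carnot = 11.71/23.67 = 0.4948.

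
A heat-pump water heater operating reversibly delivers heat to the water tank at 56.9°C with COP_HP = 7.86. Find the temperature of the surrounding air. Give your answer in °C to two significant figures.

COP_HP = T_H/(T_H − T_C) gives T_H − T_C = T_H/COP.
With T_H = 330.05 K, T_C = 330.05 × (1 − 1/7.86) = 288.06 K.
Converting, 288.06 K = 14.91°C.

15 °C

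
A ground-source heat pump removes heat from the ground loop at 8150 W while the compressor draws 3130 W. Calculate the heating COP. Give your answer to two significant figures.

The first law gives Q̇_H = Q̇_C + Ẇ, so the three rates are Q̇_C = 8150, Q̇_H = 11280, Ẇ = 3130 W.
COP_HP = Q̇_H/Ẇ = 11280/3130 = 3.604.

3.6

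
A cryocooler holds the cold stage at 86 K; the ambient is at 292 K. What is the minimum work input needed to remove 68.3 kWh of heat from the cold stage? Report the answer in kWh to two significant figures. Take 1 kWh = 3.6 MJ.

The reservoir spacing is ΔT = 292 − 86 = 206.0 K.
The reversible limit is COP_R = T_C/ΔT = 0.4175, so W_min = Q_C/COP = Q_C·ΔT/T_C.
W_min = 68.30 × 206.0/86.00 = 163.6 kWh.

160 kWh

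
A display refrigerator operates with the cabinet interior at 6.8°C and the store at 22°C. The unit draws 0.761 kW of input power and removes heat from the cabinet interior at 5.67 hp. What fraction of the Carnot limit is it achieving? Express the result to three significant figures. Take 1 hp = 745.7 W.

0.302

Converting, Q̇_C = 5.670 hp = 4.228 kW, so COP_actual = Q̇_C/Ẇ = 4.228/0.7610 = 5.556.
In absolute terms T_C = 279.95 K and T_H = 295.15 K, so ΔT = 15.20 K.
COP_Carnot = T_C/ΔT = 279.95/15.20 = 18.42.
η_II = COP_actual/COP_Carnot = 5.556/18.42 = 0.3017.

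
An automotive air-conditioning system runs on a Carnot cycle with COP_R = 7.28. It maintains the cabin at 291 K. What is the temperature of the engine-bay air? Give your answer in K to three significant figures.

COP_R = T_C/(T_H − T_C) gives T_H − T_C = T_C/COP.
With T_C = 291.00 K, T_H = 291.00 × (1 + 1/7.28) = 330.97 K.

331 K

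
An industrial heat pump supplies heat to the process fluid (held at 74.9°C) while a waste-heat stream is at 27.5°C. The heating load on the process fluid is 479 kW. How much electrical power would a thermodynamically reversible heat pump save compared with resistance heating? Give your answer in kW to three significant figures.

In absolute terms T_C = 300.65 K and T_H = 348.05 K, so ΔT = 47.40 K.
COP_Carnot = T_H/ΔT = 348.05/47.40 = 7.343.
Resistance heating needs Ẇ_res = Q̇_H = 479.0 kW; the reversible heat pump needs only Ẇ_hp = Q̇_H/COP = 65.23 kW.
Saving = 479.0 − 65.23 = 413.8 kW.

414 kW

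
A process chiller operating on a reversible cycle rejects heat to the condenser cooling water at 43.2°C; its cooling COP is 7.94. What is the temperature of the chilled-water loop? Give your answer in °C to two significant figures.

For a Carnot refrigerator COP_R = T_C/(T_H − T_C), so T_C = COP·T_H/(1 + COP).
With T_H = 316.35 K, T_C = 7.94 × 316.35/8.940 = 280.96 K.
Converting, 280.96 K = 7.81°C.

7.8 °C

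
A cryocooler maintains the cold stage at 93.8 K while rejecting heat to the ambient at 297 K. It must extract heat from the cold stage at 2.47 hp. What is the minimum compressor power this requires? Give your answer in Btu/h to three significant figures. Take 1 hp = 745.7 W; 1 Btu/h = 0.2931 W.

13600 Btu/h

The reservoir spacing is ΔT = 297 − 93.8 = 203.2 K.
COP_Carnot = T_C/ΔT = 93.80/203.2 = 0.4616.
Ẇ_min = Q̇/COP_Carnot = 2.470/0.4616 = 5.351 hp = 13610 Btu/h.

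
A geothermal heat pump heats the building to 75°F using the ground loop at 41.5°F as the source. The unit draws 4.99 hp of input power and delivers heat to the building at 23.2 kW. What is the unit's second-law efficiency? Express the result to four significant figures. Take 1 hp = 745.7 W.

0.3906

Converting, Q̇_H = 23.20 kW = 31.11 hp, so COP_actual = Q̇_H/Ẇ = 31.11/4.990 = 6.235.
In absolute terms T_C = 278.43 K and T_H = 297.04 K, so ΔT = 18.61 K.
COP_Carnot = T_H/ΔT = 297.04/18.61 = 15.96.
η_II = COP_actual/COP_Carnot = 6.235/15.96 = 0.3906.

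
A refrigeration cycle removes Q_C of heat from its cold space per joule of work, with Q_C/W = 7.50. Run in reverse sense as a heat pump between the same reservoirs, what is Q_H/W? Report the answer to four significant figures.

8.500

The first law on one cycle gives Q_H = Q_C + W, so Q_H/W = Q_C/W + 1.
COP_HP = COP_R + 1 = 7.50 + 1 = 8.50.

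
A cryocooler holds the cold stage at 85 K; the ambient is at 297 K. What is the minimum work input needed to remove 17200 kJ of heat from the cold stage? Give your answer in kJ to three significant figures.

42900 kJ

The reservoir spacing is ΔT = 297 − 85 = 212.0 K.
The reversible limit is COP_R = T_C/ΔT = 0.4009, so W_min = Q_C/COP = Q_C·ΔT/T_C.
W_min = 17200 × 212.0/85.00 = 42900 kJ.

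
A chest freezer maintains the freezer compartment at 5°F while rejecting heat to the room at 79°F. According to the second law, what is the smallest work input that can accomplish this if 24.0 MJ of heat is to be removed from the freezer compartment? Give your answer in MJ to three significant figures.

3.82 MJ

In absolute terms T_C = 258.15 K and T_H = 299.26 K, so ΔT = 41.11 K.
The reversible limit is COP_R = T_C/ΔT = 6.279, so W_min = Q_C/COP = Q_C·ΔT/T_C.
W_min = 24.00 × 41.11/258.15 = 3.822 MJ.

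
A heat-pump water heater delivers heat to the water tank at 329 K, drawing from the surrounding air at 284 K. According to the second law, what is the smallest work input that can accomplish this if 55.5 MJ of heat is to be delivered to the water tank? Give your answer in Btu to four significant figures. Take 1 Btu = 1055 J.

The reservoir spacing is ΔT = 329 − 284 = 45.00 K.
The reversible limit is COP_HP = T_H/ΔT = 7.311, so W_min = Q_H/COP = Q_H·ΔT/T_H.
W_min = 55.50 × 45.00/329.00 = 7.591 MJ = 7195 Btu.

7195 Btu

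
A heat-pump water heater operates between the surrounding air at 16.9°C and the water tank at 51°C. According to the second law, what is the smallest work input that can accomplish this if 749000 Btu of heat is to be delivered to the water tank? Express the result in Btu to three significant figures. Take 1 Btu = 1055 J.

78800 Btu

In absolute terms T_C = 290.05 K and T_H = 324.15 K, so ΔT = 34.10 K.
The reversible limit is COP_HP = T_H/ΔT = 9.506, so W_min = Q_H/COP = Q_H·ΔT/T_H.
W_min = 749000 × 34.10/324.15 = 78790 Btu.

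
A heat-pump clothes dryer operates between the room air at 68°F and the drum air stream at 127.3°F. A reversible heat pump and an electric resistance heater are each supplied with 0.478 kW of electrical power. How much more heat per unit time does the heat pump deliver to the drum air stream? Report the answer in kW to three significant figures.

4.25 kW

In absolute terms T_C = 293.15 K and T_H = 326.09 K, so ΔT = 32.94 K.
COP_Carnot = T_H/ΔT = 326.09/32.94 = 9.898.
The heat pump delivers Q̇_H = COP × Ẇ = 4.731 kW; the resistance heater delivers Ẇ = 0.4780 kW.
Extra = (COP − 1)·Ẇ = 4.253 kW.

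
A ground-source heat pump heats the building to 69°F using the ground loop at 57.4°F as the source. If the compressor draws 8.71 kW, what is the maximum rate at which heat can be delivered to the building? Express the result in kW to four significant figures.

397.0 kW

In absolute terms T_C = 287.26 K and T_H = 293.71 K, so ΔT = 6.444 K.
COP_Carnot = T_H/ΔT = 293.71/6.444 = 45.58.
Q̇_max = COP_Carnot × Ẇ = 45.58 × 8.710 kW = 397.0 kW.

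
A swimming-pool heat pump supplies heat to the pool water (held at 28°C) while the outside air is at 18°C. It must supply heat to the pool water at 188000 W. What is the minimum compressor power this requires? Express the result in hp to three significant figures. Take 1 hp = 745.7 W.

8.37 hp

In absolute terms T_C = 291.15 K and T_H = 301.15 K, so ΔT = 10.00 K.
COP_Carnot = T_H/ΔT = 301.15/10.00 = 30.12.
Ẇ_min = Q̇/COP_Carnot = 188000/30.12 = 6243 W = 8.372 hp.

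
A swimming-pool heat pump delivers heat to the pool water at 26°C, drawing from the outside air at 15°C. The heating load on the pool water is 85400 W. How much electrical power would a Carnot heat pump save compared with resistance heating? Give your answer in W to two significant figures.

82000 W

In absolute terms T_C = 288.15 K and T_H = 299.15 K, so ΔT = 11.00 K.
COP_Carnot = T_H/ΔT = 299.15/11.00 = 27.20.
Resistance heating needs Ẇ_res = Q̇_H = 85400 W; the reversible heat pump needs only Ẇ_hp = Q̇_H/COP = 3140 W.
Saving = 85400 − 3140 = 82260 W.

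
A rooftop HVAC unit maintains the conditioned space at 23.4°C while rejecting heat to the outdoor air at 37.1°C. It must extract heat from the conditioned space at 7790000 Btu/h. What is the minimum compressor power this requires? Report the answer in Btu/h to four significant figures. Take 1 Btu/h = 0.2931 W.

In absolute terms T_C = 296.55 K and T_H = 310.25 K, so ΔT = 13.70 K.
COP_Carnot = T_C/ΔT = 296.55/13.70 = 21.65.
Ẇ_min = Q̇/COP_Carnot = 7790000/21.65 = 359900 Btu/h.

359900 Btu/h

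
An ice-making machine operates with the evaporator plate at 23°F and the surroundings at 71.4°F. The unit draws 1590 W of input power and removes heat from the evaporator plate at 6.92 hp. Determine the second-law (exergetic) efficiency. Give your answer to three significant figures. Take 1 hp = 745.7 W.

0.325

Converting, Q̇_C = 6.920 hp = 5160 W, so COP_actual = Q̇_C/Ẇ = 5160/1590 = 3.245.
In absolute terms T_C = 268.15 K and T_H = 295.04 K, so ΔT = 26.89 K.
COP_Carnot = T_C/ΔT = 268.15/26.89 = 9.973.
η_II = COP_actual/COP_Carnot = 3.245/9.973 = 0.3254.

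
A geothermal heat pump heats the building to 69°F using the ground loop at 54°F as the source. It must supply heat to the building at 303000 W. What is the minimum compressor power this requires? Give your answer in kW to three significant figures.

In absolute terms T_C = 285.37 K and T_H = 293.71 K, so ΔT = 8.333 K.
COP_Carnot = T_H/ΔT = 293.71/8.333 = 35.24.
Ẇ_min = Q̇/COP_Carnot = 303000/35.24 = 8597 W = 8.597 kW.

8.60 kW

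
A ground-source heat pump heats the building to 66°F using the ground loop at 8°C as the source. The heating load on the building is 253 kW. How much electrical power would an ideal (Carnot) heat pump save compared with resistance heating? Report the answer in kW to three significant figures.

In absolute terms T_C = 281.15 K and T_H = 292.04 K, so ΔT = 10.89 K.
COP_Carnot = T_H/ΔT = 292.04/10.89 = 26.82.
Resistance heating needs Ẇ_res = Q̇_H = 253.0 kW; the reversible heat pump needs only Ẇ_hp = Q̇_H/COP = 9.433 kW.
Saving = 253.0 − 9.433 = 243.6 kW.

244 kW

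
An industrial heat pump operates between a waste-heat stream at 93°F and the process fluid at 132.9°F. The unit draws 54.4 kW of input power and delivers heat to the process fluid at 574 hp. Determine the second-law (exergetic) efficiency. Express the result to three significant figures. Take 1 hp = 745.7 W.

0.530

Converting, Q̇_H = 574.0 hp = 428.0 kW, so COP_actual = Q̇_H/Ẇ = 428.0/54.40 = 7.868.
In absolute terms T_C = 307.04 K and T_H = 329.21 K, so ΔT = 22.17 K.
COP_Carnot = T_H/ΔT = 329.21/22.17 = 14.85.
η_II = COP_actual/COP_Carnot = 7.868/14.85 = 0.5298.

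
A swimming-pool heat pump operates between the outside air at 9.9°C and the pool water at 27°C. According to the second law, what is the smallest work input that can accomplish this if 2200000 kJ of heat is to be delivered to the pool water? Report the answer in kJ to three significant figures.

125000 kJ

In absolute terms T_C = 283.05 K and T_H = 300.15 K, so ΔT = 17.10 K.
The reversible limit is COP_HP = T_H/ΔT = 17.55, so W_min = Q_H/COP = Q_H·ΔT/T_H.
W_min = 2200000 × 17.10/300.15 = 125300 kJ.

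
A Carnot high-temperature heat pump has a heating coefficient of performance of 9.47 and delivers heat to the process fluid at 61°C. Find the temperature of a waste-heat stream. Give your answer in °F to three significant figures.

COP_HP = T_H/(T_H − T_C) gives T_H − T_C = T_H/COP.
With T_H = 334.15 K, T_C = 334.15 × (1 − 1/9.47) = 298.86 K.
Converting, 298.86 K = 78.29°F.

78.3 °F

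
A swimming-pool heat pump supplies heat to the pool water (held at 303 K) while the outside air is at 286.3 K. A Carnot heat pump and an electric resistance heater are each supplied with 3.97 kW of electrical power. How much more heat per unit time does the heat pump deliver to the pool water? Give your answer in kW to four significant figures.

The reservoir spacing is ΔT = 303 − 286.3 = 16.70 K.
COP_Carnot = T_H/ΔT = 303.00/16.70 = 18.14.
The heat pump delivers Q̇_H = COP × Ẇ = 72.03 kW; the resistance heater delivers Ẇ = 3.970 kW.
Extra = (COP − 1)·Ẇ = 68.06 kW.

68.06 kW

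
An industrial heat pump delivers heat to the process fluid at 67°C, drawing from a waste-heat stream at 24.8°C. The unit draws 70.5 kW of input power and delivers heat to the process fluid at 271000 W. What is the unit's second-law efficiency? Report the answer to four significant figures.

Converting, Q̇_H = 271000 W = 271.0 kW, so COP_actual = Q̇_H/Ẇ = 271.0/70.50 = 3.844.
In absolute terms T_C = 297.95 K and T_H = 340.15 K, so ΔT = 42.20 K.
COP_Carnot = T_H/ΔT = 340.15/42.20 = 8.060.
η_II = COP_actual/COP_Carnot = 3.844/8.060 = 0.4769.

0.4769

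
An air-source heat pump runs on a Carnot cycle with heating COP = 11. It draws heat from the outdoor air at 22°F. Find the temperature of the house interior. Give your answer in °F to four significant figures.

COP_HP = T_H/(T_H − T_C) rearranges to T_H = COP·T_C/(COP − 1).
With T_C = 267.59 K, T_H = 11 × 267.59/10.00 = 294.35 K.
Converting, 294.35 K = 70.17°F.

70.17 °F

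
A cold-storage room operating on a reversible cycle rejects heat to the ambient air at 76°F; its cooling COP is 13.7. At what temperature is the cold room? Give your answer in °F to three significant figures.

For a Carnot refrigerator COP_R = T_C/(T_H − T_C), so T_C = COP·T_H/(1 + COP).
With T_H = 297.59 K, T_C = 13.7 × 297.59/14.70 = 277.35 K.
Converting, 277.35 K = 39.56°F.

39.6 °F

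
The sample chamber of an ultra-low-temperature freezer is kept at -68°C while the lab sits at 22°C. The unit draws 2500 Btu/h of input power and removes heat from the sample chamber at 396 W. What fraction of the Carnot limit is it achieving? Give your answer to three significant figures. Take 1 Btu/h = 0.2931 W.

Converting, Q̇_C = 396.0 W = 1351 Btu/h, so COP_actual = Q̇_C/Ẇ = 1351/2500 = 0.5404.
In absolute terms T_C = 205.15 K and T_H = 295.15 K, so ΔT = 90.00 K.
COP_Carnot = T_C/ΔT = 205.15/90.00 = 2.279.
η_II = COP_actual/COP_Carnot = 0.5404/2.279 = 0.2371.

0.237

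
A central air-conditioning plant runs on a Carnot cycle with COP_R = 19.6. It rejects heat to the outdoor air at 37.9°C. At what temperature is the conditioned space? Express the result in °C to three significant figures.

22.8 °C

For a Carnot refrigerator COP_R = T_C/(T_H − T_C), so T_C = COP·T_H/(1 + COP).
With T_H = 311.05 K, T_C = 19.6 × 311.05/20.60 = 295.95 K.
Converting, 295.95 K = 22.80°C.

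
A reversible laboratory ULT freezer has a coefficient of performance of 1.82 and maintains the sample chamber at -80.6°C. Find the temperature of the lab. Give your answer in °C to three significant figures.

25.2 °C

COP_R = T_C/(T_H − T_C) gives T_H − T_C = T_C/COP.
With T_C = 192.55 K, T_H = 192.55 × (1 + 1/1.82) = 298.35 K.
Converting, 298.35 K = 25.20°C.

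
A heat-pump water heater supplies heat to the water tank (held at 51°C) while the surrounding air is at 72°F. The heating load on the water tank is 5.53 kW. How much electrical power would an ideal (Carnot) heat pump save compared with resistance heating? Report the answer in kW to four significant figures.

5.039 kW

In absolute terms T_C = 295.37 K and T_H = 324.15 K, so ΔT = 28.78 K.
COP_Carnot = T_H/ΔT = 324.15/28.78 = 11.26.
Resistance heating needs Ẇ_res = Q̇_H = 5.530 kW; the reversible heat pump needs only Ẇ_hp = Q̇_H/COP = 0.4909 kW.
Saving = 5.530 − 0.4909 = 5.039 kW.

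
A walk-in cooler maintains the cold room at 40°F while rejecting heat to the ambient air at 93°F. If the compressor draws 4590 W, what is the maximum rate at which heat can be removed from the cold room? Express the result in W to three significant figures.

In absolute terms T_C = 277.59 K and T_H = 307.04 K, so ΔT = 29.44 K.
COP_Carnot = T_C/ΔT = 277.59/29.44 = 9.428.
Q̇_max = COP_Carnot × Ẇ = 9.428 × 4590 W = 43270 W.

43300 W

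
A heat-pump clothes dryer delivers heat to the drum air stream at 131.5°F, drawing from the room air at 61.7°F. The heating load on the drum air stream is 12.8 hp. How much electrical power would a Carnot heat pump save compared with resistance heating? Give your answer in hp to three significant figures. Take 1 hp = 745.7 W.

11.3 hp

In absolute terms T_C = 289.65 K and T_H = 328.43 K, so ΔT = 38.78 K.
COP_Carnot = T_H/ΔT = 328.43/38.78 = 8.469.
Resistance heating needs Ẇ_res = Q̇_H = 12.80 hp; the reversible heat pump needs only Ẇ_hp = Q̇_H/COP = 1.511 hp.
Saving = 12.80 − 1.511 = 11.29 hp.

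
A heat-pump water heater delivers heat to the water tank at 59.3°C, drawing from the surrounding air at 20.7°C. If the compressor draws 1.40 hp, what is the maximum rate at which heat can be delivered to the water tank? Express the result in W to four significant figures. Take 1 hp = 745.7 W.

8991 W

In absolute terms T_C = 293.85 K and T_H = 332.45 K, so ΔT = 38.60 K.
COP_Carnot = T_H/ΔT = 332.45/38.60 = 8.613.
Q̇_max = COP_Carnot × Ẇ = 8.613 × 1.400 hp = 12.06 hp = 8991 W.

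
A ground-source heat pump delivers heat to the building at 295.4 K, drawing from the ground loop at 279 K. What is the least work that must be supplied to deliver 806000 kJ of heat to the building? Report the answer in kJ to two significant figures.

45000 kJ

The reservoir spacing is ΔT = 295.4 − 279 = 16.40 K.
The reversible limit is COP_HP = T_H/ΔT = 18.01, so W_min = Q_H/COP = Q_H·ΔT/T_H.
W_min = 806000 × 16.40/295.40 = 44750 kJ.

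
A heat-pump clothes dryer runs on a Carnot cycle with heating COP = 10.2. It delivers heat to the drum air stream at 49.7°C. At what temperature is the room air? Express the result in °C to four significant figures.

18.05 °C

COP_HP = T_H/(T_H − T_C) gives T_H − T_C = T_H/COP.
With T_H = 322.85 K, T_C = 322.85 × (1 − 1/10.2) = 291.20 K.
Converting, 291.20 K = 18.05°C.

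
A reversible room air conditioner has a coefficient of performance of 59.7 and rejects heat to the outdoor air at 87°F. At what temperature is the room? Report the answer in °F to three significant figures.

For a Carnot refrigerator COP_R = T_C/(T_H − T_C), so T_C = COP·T_H/(1 + COP).
With T_H = 303.71 K, T_C = 59.7 × 303.71/60.70 = 298.70 K.
Converting, 298.70 K = 77.99°F.

78.0 °F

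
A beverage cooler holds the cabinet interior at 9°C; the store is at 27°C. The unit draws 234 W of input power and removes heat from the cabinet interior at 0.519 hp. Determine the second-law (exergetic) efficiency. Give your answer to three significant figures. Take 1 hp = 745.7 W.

Converting, Q̇_C = 0.5190 hp = 387.0 W, so COP_actual = Q̇_C/Ẇ = 387.0/234.0 = 1.654.
In absolute terms T_C = 282.15 K and T_H = 300.15 K, so ΔT = 18.00 K.
COP_Carnot = T_C/ΔT = 282.15/18.00 = 15.68.
η_II = COP_actual/COP_Carnot = 1.654/15.68 = 0.1055.

0.106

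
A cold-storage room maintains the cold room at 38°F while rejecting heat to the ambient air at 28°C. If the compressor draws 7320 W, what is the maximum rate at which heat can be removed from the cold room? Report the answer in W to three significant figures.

82000 W

In absolute terms T_C = 276.48 K and T_H = 301.15 K, so ΔT = 24.67 K.
COP_Carnot = T_C/ΔT = 276.48/24.67 = 11.21.
Q̇_max = COP_Carnot × Ẇ = 11.21 × 7320 W = 82050 W.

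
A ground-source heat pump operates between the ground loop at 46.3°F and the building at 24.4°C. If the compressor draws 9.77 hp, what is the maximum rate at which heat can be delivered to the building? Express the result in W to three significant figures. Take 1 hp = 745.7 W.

132000 W

In absolute terms T_C = 281.09 K and T_H = 297.55 K, so ΔT = 16.46 K.
COP_Carnot = T_H/ΔT = 297.55/16.46 = 18.08.
Q̇_max = COP_Carnot × Ẇ = 18.08 × 9.770 hp = 176.7 hp = 131700 W.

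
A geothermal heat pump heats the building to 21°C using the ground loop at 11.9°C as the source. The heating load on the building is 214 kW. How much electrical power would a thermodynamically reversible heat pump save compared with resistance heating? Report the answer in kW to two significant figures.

210 kW

In absolute terms T_C = 285.05 K and T_H = 294.15 K, so ΔT = 9.100 K.
COP_Carnot = T_H/ΔT = 294.15/9.100 = 32.32.
Resistance heating needs Ẇ_res = Q̇_H = 214.0 kW; the reversible heat pump needs only Ẇ_hp = Q̇_H/COP = 6.620 kW.
Saving = 214.0 − 6.620 = 207.4 kW.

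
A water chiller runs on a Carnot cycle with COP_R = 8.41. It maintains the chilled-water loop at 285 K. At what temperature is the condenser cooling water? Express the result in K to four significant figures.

COP_R = T_C/(T_H − T_C) gives T_H − T_C = T_C/COP.
With T_C = 285.00 K, T_H = 285.00 × (1 + 1/8.41) = 318.89 K.

318.9 K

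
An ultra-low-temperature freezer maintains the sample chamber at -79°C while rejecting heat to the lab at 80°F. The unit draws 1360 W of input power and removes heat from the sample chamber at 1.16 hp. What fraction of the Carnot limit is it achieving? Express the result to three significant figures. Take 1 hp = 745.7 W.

0.346

Converting, Q̇_C = 1.160 hp = 865.0 W, so COP_actual = Q̇_C/Ẇ = 865.0/1360 = 0.6360.
In absolute terms T_C = 194.15 K and T_H = 299.82 K, so ΔT = 105.7 K.
COP_Carnot = T_C/ΔT = 194.15/105.7 = 1.837.
η_II = COP_actual/COP_Carnot = 0.6360/1.837 = 0.3462.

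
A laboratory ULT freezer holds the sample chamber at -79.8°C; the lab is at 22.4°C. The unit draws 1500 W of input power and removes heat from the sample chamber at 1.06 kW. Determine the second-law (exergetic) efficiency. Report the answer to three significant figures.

0.374

Converting, Q̇_C = 1.060 kW = 1060 W, so COP_actual = Q̇_C/Ẇ = 1060/1500 = 0.7067.
In absolute terms T_C = 193.35 K and T_H = 295.55 K, so ΔT = 102.2 K.
COP_Carnot = T_C/ΔT = 193.35/102.2 = 1.892.
η_II = COP_actual/COP_Carnot = 0.7067/1.892 = 0.3735.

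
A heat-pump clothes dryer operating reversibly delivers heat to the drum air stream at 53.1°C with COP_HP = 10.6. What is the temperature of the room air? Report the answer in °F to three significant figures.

COP_HP = T_H/(T_H − T_C) gives T_H − T_C = T_H/COP.
With T_H = 326.25 K, T_C = 326.25 × (1 − 1/10.6) = 295.47 K.
Converting, 295.47 K = 72.18°F.

72.2 °F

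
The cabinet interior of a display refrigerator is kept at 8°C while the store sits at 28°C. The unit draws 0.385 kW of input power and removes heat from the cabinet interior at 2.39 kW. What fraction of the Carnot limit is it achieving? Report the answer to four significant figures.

COP_actual = Q̇_C/Ẇ = 2.390/0.3850 = 6.208.
In absolute terms T_C = 281.15 K and T_H = 301.15 K, so ΔT = 20.00 K.
COP_Carnot = T_C/ΔT = 281.15/20.00 = 14.06.
η_II = COP_actual/COP_Carnot = 6.208/14.06 = 0.4416.

0.4416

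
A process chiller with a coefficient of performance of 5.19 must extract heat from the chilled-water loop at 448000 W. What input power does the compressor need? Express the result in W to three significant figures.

Ẇ = Q̇_C/COP = 448000/5.19 = 86320 W.

86300 W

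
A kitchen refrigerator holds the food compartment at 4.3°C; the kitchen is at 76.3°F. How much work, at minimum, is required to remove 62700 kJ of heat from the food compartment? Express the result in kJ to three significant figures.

4590 kJ

In absolute terms T_C = 277.45 K and T_H = 297.76 K, so ΔT = 20.31 K.
The reversible limit is COP_R = T_C/ΔT = 13.66, so W_min = Q_C/COP = Q_C·ΔT/T_C.
W_min = 62700 × 20.31/277.45 = 4590 kJ.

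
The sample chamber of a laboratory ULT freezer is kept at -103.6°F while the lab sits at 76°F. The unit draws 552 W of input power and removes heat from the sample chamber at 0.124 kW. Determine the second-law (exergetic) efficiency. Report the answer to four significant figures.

0.1133

Converting, Q̇_C = 0.1240 kW = 124.0 W, so COP_actual = Q̇_C/Ẇ = 124.0/552.0 = 0.2246.
In absolute terms T_C = 197.82 K and T_H = 297.59 K, so ΔT = 99.78 K.
COP_Carnot = T_C/ΔT = 197.82/99.78 = 1.983.
η_II = COP_actual/COP_Carnot = 0.2246/1.983 = 0.1133.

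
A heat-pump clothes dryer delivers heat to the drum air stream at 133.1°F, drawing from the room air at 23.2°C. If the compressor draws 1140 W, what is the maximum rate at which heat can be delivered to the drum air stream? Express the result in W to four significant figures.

In absolute terms T_C = 296.35 K and T_H = 329.32 K, so ΔT = 32.97 K.
COP_Carnot = T_H/ΔT = 329.32/32.97 = 9.989.
Q̇_max = COP_Carnot × Ẇ = 9.989 × 1140 W = 11390 W.

11390 W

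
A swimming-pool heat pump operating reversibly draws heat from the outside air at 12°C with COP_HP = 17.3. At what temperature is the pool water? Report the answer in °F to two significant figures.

COP_HP = T_H/(T_H − T_C) rearranges to T_H = COP·T_C/(COP − 1).
With T_C = 285.15 K, T_H = 17.3 × 285.15/16.30 = 302.64 K.
Converting, 302.64 K = 85.09°F.

85 °F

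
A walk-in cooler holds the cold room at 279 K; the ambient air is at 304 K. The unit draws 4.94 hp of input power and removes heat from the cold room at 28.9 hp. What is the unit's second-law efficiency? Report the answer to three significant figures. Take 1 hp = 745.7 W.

COP_actual = Q̇_C/Ẇ = 28.90/4.940 = 5.850.
The reservoir spacing is ΔT = 304 − 279 = 25.00 K.
COP_Carnot = T_C/ΔT = 279.00/25.00 = 11.16.
η_II = COP_actual/COP_Carnot = 5.850/11.16 = 0.5242.

0.524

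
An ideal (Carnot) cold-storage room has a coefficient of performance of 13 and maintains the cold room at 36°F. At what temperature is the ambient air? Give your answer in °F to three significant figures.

COP_R = T_C/(T_H − T_C) gives T_H − T_C = T_C/COP.
With T_C = 275.37 K, T_H = 275.37 × (1 + 1/13) = 296.55 K.
Converting, 296.55 K = 74.13°F.

74.1 °F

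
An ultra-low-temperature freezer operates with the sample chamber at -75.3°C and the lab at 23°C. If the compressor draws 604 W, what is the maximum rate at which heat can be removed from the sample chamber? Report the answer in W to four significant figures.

In absolute terms T_C = 197.85 K and T_H = 296.15 K, so ΔT = 98.30 K.
COP_Carnot = T_C/ΔT = 197.85/98.30 = 2.013.
Q̇_max = COP_Carnot × Ẇ = 2.013 × 604.0 W = 1216 W.

1216 W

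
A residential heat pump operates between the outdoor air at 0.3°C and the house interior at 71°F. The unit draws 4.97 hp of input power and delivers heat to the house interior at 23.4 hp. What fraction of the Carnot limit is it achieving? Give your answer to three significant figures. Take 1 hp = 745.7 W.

COP_actual = Q̇_H/Ẇ = 23.40/4.970 = 4.708.
In absolute terms T_C = 273.45 K and T_H = 294.82 K, so ΔT = 21.37 K.
COP_Carnot = T_H/ΔT = 294.82/21.37 = 13.80.
η_II = COP_actual/COP_Carnot = 4.708/13.80 = 0.3412.

0.341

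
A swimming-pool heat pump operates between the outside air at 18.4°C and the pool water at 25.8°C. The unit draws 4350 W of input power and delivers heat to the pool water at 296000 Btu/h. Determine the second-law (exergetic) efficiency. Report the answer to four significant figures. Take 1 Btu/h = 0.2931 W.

Converting, Q̇_H = 296000 Btu/h = 86760 W, so COP_actual = Q̇_H/Ẇ = 86760/4350 = 19.94.
In absolute terms T_C = 291.55 K and T_H = 298.95 K, so ΔT = 7.400 K.
COP_Carnot = T_H/ΔT = 298.95/7.400 = 40.40.
η_II = COP_actual/COP_Carnot = 19.94/40.40 = 0.4937.

0.4937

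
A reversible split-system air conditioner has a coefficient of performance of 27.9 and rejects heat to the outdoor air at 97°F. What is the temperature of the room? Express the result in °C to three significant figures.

For a Carnot refrigerator COP_R = T_C/(T_H − T_C), so T_C = COP·T_H/(1 + COP).
With T_H = 309.26 K, T_C = 27.9 × 309.26/28.90 = 298.56 K.
Converting, 298.56 K = 25.41°C.

25.4 °C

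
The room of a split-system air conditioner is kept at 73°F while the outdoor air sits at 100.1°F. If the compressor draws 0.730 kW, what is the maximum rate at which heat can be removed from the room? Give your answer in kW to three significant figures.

14.3 kW

In absolute terms T_C = 295.93 K and T_H = 310.98 K, so ΔT = 15.06 K.
COP_Carnot = T_C/ΔT = 295.93/15.06 = 19.66.
Q̇_max = COP_Carnot × Ẇ = 19.66 × 0.7300 kW = 14.35 kW.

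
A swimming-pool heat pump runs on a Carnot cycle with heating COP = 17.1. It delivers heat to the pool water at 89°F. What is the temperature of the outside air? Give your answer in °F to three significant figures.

56.9 °F

COP_HP = T_H/(T_H − T_C) gives T_H − T_C = T_H/COP.
With T_H = 304.82 K, T_C = 304.82 × (1 − 1/17.1) = 286.99 K.
Converting, 286.99 K = 56.91°F.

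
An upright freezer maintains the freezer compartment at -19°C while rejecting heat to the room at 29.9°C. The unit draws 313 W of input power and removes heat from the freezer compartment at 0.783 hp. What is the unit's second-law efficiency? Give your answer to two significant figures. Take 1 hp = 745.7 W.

Converting, Q̇_C = 0.7830 hp = 583.9 W, so COP_actual = Q̇_C/Ẇ = 583.9/313.0 = 1.865.
In absolute terms T_C = 254.15 K and T_H = 303.05 K, so ΔT = 48.90 K.
COP_Carnot = T_C/ΔT = 254.15/48.90 = 5.197.
η_II = COP_actual/COP_Carnot = 1.865/5.197 = 0.3589.

0.36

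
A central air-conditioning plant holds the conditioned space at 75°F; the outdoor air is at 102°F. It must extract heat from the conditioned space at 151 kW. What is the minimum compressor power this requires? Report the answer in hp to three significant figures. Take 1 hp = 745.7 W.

In absolute terms T_C = 297.04 K and T_H = 312.04 K, so ΔT = 15.00 K.
COP_Carnot = T_C/ΔT = 297.04/15.00 = 19.80.
Ẇ_min = Q̇/COP_Carnot = 151.0/19.80 = 7.625 kW = 10.23 hp.

10.2 hp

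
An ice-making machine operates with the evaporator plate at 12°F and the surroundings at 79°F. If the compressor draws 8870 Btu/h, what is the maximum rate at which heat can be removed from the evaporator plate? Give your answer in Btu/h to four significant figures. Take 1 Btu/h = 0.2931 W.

62440 Btu/h

In absolute terms T_C = 262.04 K and T_H = 299.26 K, so ΔT = 37.22 K.
COP_Carnot = T_C/ΔT = 262.04/37.22 = 7.040.
Q̇_max = COP_Carnot × Ẇ = 7.040 × 8870 Btu/h = 62440 Btu/h.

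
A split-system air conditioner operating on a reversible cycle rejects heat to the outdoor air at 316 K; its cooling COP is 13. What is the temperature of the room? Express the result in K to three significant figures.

293 K

For a Carnot refrigerator COP_R = T_C/(T_H − T_C), so T_C = COP·T_H/(1 + COP).
With T_H = 316.00 K, T_C = 13 × 316.00/14.00 = 293.43 K.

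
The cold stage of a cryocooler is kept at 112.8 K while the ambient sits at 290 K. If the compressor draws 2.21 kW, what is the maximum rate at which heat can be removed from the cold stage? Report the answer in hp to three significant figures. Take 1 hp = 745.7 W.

1.89 hp

The reservoir spacing is ΔT = 290 − 112.8 = 177.2 K.
COP_Carnot = T_C/ΔT = 112.80/177.2 = 0.6366.
Q̇_max = COP_Carnot × Ẇ = 0.6366 × 2.210 kW = 1.407 kW = 1.887 hp.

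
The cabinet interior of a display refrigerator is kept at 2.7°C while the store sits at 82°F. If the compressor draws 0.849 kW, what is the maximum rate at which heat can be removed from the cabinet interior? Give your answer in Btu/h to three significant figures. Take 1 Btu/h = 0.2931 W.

31900 Btu/h

In absolute terms T_C = 275.85 K and T_H = 300.93 K, so ΔT = 25.08 K.
COP_Carnot = T_C/ΔT = 275.85/25.08 = 11.00.
Q̇_max = COP_Carnot × Ẇ = 11.00 × 0.8490 kW = 9.339 kW = 31860 Btu/h.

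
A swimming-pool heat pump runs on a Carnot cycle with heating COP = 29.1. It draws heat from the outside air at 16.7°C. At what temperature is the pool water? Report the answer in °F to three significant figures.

COP_HP = T_H/(T_H − T_C) rearranges to T_H = COP·T_C/(COP − 1).
With T_C = 289.85 K, T_H = 29.1 × 289.85/28.10 = 300.16 K.
Converting, 300.16 K = 80.63°F.

80.6 °F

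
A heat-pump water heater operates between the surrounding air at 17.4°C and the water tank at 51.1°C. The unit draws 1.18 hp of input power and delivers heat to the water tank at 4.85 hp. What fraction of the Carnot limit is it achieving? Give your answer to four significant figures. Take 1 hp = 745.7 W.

0.4272

COP_actual = Q̇_H/Ẇ = 4.850/1.180 = 4.110.
In absolute terms T_C = 290.55 K and T_H = 324.25 K, so ΔT = 33.70 K.
COP_Carnot = T_H/ΔT = 324.25/33.70 = 9.622.
η_II = COP_actual/COP_Carnot = 4.110/9.622 = 0.4272.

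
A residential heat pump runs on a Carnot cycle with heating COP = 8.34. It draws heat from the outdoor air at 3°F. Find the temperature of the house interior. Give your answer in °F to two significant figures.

66 °F

COP_HP = T_H/(T_H − T_C) rearranges to T_H = COP·T_C/(COP − 1).
With T_C = 257.04 K, T_H = 8.34 × 257.04/7.340 = 292.06 K.
Converting, 292.06 K = 66.03°F.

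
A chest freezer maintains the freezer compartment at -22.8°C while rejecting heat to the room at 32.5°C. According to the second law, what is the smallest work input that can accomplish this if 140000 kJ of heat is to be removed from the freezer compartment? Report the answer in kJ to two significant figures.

In absolute terms T_C = 250.35 K and T_H = 305.65 K, so ΔT = 55.30 K.
The reversible limit is COP_R = T_C/ΔT = 4.527, so W_min = Q_C/COP = Q_C·ΔT/T_C.
W_min = 140000 × 55.30/250.35 = 30920 kJ.

31000 kJ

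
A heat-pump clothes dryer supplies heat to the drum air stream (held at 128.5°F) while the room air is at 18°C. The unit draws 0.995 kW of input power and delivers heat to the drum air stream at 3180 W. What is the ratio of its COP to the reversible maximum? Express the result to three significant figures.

Converting, Q̇_H = 3180 W = 3.180 kW, so COP_actual = Q̇_H/Ẇ = 3.180/0.9950 = 3.196.
In absolute terms T_C = 291.15 K and T_H = 326.76 K, so ΔT = 35.61 K.
COP_Carnot = T_H/ΔT = 326.76/35.61 = 9.176.
η_II = COP_actual/COP_Carnot = 3.196/9.176 = 0.3483.

0.348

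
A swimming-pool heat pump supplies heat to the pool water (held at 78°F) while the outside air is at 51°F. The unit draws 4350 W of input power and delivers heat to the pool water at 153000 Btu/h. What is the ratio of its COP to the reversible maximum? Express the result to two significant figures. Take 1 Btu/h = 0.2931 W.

0.52

Converting, Q̇_H = 153000 Btu/h = 44840 W, so COP_actual = Q̇_H/Ẇ = 44840/4350 = 10.31.
In absolute terms T_C = 283.71 K and T_H = 298.71 K, so ΔT = 15.00 K.
COP_Carnot = T_H/ΔT = 298.71/15.00 = 19.91.
η_II = COP_actual/COP_Carnot = 10.31/19.91 = 0.5177.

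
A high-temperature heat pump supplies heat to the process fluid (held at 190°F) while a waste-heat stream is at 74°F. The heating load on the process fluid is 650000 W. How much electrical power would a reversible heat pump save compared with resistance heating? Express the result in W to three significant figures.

In absolute terms T_C = 296.48 K and T_H = 360.93 K, so ΔT = 64.44 K.
COP_Carnot = T_H/ΔT = 360.93/64.44 = 5.601.
Resistance heating needs Ẇ_res = Q̇_H = 650000 W; the reversible heat pump needs only Ẇ_hp = Q̇_H/COP = 116100 W.
Saving = 650000 − 116100 = 533900 W.

534000 W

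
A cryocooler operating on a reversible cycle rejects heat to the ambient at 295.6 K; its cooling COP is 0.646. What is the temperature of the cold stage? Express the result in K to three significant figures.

For a Carnot refrigerator COP_R = T_C/(T_H − T_C), so T_C = COP·T_H/(1 + COP).
With T_H = 295.60 K, T_C = 0.646 × 295.60/1.646 = 116.01 K.

116 K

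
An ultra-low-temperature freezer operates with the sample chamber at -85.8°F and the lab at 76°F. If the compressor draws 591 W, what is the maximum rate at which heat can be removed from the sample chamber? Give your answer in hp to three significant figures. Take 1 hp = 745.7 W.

In absolute terms T_C = 207.71 K and T_H = 297.59 K, so ΔT = 89.89 K.
COP_Carnot = T_C/ΔT = 207.71/89.89 = 2.311.
Q̇_max = COP_Carnot × Ẇ = 2.311 × 591.0 W = 1366 W = 1.831 hp.

1.83 hp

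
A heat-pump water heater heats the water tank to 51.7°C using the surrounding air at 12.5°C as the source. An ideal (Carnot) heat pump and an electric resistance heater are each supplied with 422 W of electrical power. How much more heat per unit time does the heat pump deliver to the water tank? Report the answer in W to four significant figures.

In absolute terms T_C = 285.65 K and T_H = 324.85 K, so ΔT = 39.20 K.
COP_Carnot = T_H/ΔT = 324.85/39.20 = 8.287.
The heat pump delivers Q̇_H = COP × Ẇ = 3497 W; the resistance heater delivers Ẇ = 422.0 W.
Extra = (COP − 1)·Ẇ = 3075 W.

3075 W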